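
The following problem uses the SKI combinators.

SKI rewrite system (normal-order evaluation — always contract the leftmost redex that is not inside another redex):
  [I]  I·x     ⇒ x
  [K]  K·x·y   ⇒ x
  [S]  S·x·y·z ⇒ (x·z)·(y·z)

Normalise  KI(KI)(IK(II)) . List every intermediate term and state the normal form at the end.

  start: KI(KI)(IK(II))
  [1] I(IK(II))
  [2] IK(II)
  [3] K(II)
  [4] KI

Answer: normal form = KI  (in 4 steps)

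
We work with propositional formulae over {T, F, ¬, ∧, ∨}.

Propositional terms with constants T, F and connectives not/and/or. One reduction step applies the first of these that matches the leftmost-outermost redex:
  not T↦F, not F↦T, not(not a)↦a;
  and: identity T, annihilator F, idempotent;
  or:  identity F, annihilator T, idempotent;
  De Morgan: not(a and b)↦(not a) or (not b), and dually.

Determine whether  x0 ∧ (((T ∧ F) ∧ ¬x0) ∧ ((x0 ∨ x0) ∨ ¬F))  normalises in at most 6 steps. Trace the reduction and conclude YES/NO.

  start: x0 ∧ (((T ∧ F) ∧ ¬x0) ∧ ((x0 ∨ x0) ∨ ¬F))
  step 1: x0 ∧ ((F ∧ ¬x0) ∧ ((x0 ∨ x0) ∨ ¬F))
  step 2: x0 ∧ (F ∧ ((x0 ∨ x0) ∨ ¬F))
  step 3: x0 ∧ F
  step 4: F

Answer: YES — reaches normal form F in 4 ≤ 6 steps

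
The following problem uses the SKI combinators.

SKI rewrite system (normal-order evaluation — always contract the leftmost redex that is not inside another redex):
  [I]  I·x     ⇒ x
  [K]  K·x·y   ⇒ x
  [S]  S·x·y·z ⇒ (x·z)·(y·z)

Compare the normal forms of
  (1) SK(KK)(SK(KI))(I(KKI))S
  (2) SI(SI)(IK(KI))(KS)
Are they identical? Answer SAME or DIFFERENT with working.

Term A:
  start: SK(KK)(SK(KI))(I(KKI))S
  step 1: K(SK(KI))(KK(SK(KI)))(I(KKI))S
  step 2: SK(KI)(I(KKI))S
  step 3: K(I(KKI))(KI(I(KKI)))S
  step 4: I(KKI)S
  step 5: KKIS
  step 6: KS

Term B:
  start: SI(SI)(IK(KI))(KS)
  step 1: I(IK(KI))(SI(IK(KI)))(KS)
  step 2: IK(KI)(SI(IK(KI)))(KS)
  step 3: K(KI)(SI(IK(KI)))(KS)
  step 4: KI(KS)
  step 5: I

Answer: DIFFERENT — A ⇓ KS, B ⇓ I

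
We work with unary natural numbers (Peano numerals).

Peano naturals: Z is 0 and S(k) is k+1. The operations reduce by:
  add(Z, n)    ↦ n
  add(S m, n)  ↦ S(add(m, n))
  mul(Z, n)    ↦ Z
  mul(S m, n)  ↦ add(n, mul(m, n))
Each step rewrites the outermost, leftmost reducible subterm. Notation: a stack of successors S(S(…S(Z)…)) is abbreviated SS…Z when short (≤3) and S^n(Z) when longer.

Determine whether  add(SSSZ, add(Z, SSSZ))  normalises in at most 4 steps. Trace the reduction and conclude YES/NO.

Answer: NO — after 4 steps the term is S(S(S(add(Z, SSSZ)))), not yet normal

Reduction:
  start: add(SSSZ, add(Z, SSSZ))
  step 1: S(add(SSZ, add(Z, SSSZ)))
  step 2: S(S(add(SZ, add(Z, SSSZ))))
  step 3: S(S(S(add(Z, add(Z, SSSZ)))))
  step 4: S(S(S(add(Z, SSSZ))))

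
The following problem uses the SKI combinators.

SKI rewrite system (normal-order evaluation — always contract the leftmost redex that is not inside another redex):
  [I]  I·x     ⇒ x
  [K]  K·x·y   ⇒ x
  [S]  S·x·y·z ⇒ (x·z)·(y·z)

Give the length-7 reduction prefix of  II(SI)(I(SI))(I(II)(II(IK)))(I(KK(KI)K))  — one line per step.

  start: II(SI)(I(SI))(I(II)(II(IK)))(I(KK(KI)K))
  →1  I(SI)(I(SI))(I(II)(II(IK)))(I(KK(KI)K))
  →2  SI(I(SI))(I(II)(II(IK)))(I(KK(KI)K))
  →3  I(I(II)(II(IK)))(I(SI)(I(II)(II(IK))))(I(KK(KI)K))
  →4  I(II)(II(IK))(I(SI)(I(II)(II(IK))))(I(KK(KI)K))
  →5  II(II(IK))(I(SI)(I(II)(II(IK))))(I(KK(KI)K))
  →6  I(II(IK))(I(SI)(I(II)(II(IK))))(I(KK(KI)K))
  →7  II(IK)(I(SI)(I(II)(II(IK))))(I(KK(KI)K))

Answer: after 7 steps: II(IK)(I(SI)(I(II)(II(IK))))(I(KK(KI)K))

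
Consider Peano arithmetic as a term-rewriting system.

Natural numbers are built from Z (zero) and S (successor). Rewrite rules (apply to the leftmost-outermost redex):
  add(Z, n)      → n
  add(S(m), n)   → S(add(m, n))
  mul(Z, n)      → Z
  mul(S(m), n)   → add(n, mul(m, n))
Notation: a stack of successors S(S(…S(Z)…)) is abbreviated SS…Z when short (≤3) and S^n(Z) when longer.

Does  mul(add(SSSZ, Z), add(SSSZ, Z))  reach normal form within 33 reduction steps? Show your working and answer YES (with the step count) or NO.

Answer: YES — reaches normal form S^9(Z) in 32 ≤ 33 steps

Working:
  start: mul(add(SSSZ, Z), add(SSSZ, Z))
  →1  mul(S(add(SSZ, Z)), add(SSSZ, Z))
  →2  add(add(SSSZ, Z), mul(add(SSZ, Z), add(SSSZ, Z)))
  →3  add(S(add(SSZ, Z)), mul(add(SSZ, Z), add(SSSZ, Z)))
  →4  S(add(add(SSZ, Z), mul(add(SSZ, Z), add(SSSZ, Z))))
  →5  S(add(S(add(SZ, Z)), mul(add(SSZ, Z), add(SSSZ, Z))))
  →6  S(S(add(add(SZ, Z), mul(add(SSZ, Z), add(SSSZ, Z)))))
  →7  S(S(add(S(add(Z, Z)), mul(add(SSZ, Z), add(SSSZ, Z)))))
  →8  S(S(S(add(add(Z, Z), mul(add(SSZ, Z), add(SSSZ, Z))))))
  →9  S(S(S(add(Z, mul(add(SSZ, Z), add(SSSZ, Z))))))
  →10  S(S(S(mul(add(SSZ, Z), add(SSSZ, Z)))))
  →11  S(S(S(mul(S(add(SZ, Z)), add(SSSZ, Z)))))
  →12  S(S(S(add(add(SSSZ, Z), mul(add(SZ, Z), add(SSSZ, Z))))))
  →13  S(S(S(add(S(add(SSZ, Z)), mul(add(SZ, Z), add(SSSZ, Z))))))
  →14  S(S(S(S(add(add(SSZ, Z), mul(add(SZ, Z), add(SSSZ, Z)))))))
  →15  S(S(S(S(add(S(add(SZ, Z)), mul(add(SZ, Z), add(SSSZ, Z)))))))
  →16  S(S(S(S(S(add(add(SZ, Z), mul(add(SZ, Z), add(SSSZ, Z))))))))
  →17  S(S(S(S(S(add(S(add(Z, Z)), mul(add(SZ, Z), add(SSSZ, Z))))))))
  →18  S(S(S(S(S(S(add(add(Z, Z), mul(add(SZ, Z), add(SSSZ, Z)))))))))
  →19  S(S(S(S(S(S(add(Z, mul(add(SZ, Z), add(SSSZ, Z)))))))))
  →20  S(S(S(S(S(S(mul(add(SZ, Z), add(SSSZ, Z))))))))
  →21  S(S(S(S(S(S(mul(S(add(Z, Z)), add(SSSZ, Z))))))))
  →22  S(S(S(S(S(S(add(add(SSSZ, Z), mul(add(Z, Z), add(SSSZ, Z)))))))))
  →23  S(S(S(S(S(S(add(S(add(SSZ, Z)), mul(add(Z, Z), add(SSSZ, Z)))))))))
  →24  S(S(S(S(S(S(S(add(add(SSZ, Z), mul(add(Z, Z), add(SSSZ, Z))))))))))
  →25  S(S(S(S(S(S(S(add(S(add(SZ, Z)), mul(add(Z, Z), add(SSSZ, Z))))))))))
  →26  S(S(S(S(S(S(S(S(add(add(SZ, Z), mul(add(Z, Z), add(SSSZ, Z)))))))))))
  →27  S(S(S(S(S(S(S(S(add(S(add(Z, Z)), mul(add(Z, Z), add(SSSZ, Z)))))))))))
  →28  S(S(S(S(S(S(S(S(S(add(add(Z, Z), mul(add(Z, Z), add(SSSZ, Z))))))))))))
  →29  S(S(S(S(S(S(S(S(S(add(Z, mul(add(Z, Z), add(SSSZ, Z))))))))))))
  →30  S(S(S(S(S(S(S(S(S(mul(add(Z, Z), add(SSSZ, Z)))))))))))
  →31  S(S(S(S(S(S(S(S(S(mul(Z, add(SSSZ, Z)))))))))))
  →32  S^9(Z)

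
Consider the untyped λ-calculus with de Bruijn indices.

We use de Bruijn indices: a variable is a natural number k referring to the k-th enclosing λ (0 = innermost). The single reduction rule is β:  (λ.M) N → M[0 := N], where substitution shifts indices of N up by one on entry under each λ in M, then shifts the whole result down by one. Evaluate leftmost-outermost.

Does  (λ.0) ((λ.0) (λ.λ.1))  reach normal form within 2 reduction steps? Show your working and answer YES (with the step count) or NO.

  start: (λ.0) ((λ.0) (λ.λ.1))
  →1  (λ.0) (λ.λ.1)
  →2  λ.λ.1

Answer: YES — reaches normal form λ.λ.1 in 2 ≤ 2 steps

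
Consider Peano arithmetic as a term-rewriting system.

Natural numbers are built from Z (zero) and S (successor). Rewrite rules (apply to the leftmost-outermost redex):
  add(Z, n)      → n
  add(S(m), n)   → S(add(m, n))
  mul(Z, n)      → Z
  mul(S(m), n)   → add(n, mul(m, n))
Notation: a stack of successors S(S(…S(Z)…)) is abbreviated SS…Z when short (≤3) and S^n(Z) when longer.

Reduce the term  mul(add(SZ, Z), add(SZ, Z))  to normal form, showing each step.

Answer: normal form = SZ  (in 8 steps)

Derivation:
  start: mul(add(SZ, Z), add(SZ, Z))
  [1] mul(S(add(Z, Z)), add(SZ, Z))
  [2] add(add(SZ, Z), mul(add(Z, Z), add(SZ, Z)))
  [3] add(S(add(Z, Z)), mul(add(Z, Z), add(SZ, Z)))
  [4] S(add(add(Z, Z), mul(add(Z, Z), add(SZ, Z))))
  [5] S(add(Z, mul(add(Z, Z), add(SZ, Z))))
  [6] S(mul(add(Z, Z), add(SZ, Z)))
  [7] S(mul(Z, add(SZ, Z)))
  [8] SZ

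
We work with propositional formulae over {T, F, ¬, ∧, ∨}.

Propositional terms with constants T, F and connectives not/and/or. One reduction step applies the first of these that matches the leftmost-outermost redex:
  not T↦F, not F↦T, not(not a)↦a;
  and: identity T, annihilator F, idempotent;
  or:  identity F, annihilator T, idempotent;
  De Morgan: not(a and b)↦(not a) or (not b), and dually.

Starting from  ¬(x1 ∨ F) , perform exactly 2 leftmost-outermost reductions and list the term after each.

Answer: after 2 steps: ¬x1 ∧ T

Reduction:
  start: ¬(x1 ∨ F)
  →1  ¬x1 ∧ ¬F
  →2  ¬x1 ∧ T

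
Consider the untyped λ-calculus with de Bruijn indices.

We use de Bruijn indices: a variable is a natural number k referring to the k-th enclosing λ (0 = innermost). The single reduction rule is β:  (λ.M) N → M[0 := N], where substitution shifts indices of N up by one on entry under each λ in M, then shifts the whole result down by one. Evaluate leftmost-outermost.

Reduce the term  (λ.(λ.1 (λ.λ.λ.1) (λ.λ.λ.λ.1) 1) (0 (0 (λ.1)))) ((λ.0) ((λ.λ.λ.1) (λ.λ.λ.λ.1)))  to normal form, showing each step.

Answer: normal form = λ.λ.1  (in 7 steps)

Working:
  start: (λ.(λ.1 (λ.λ.λ.1) (λ.λ.λ.λ.1) 1) (0 (0 (λ.1)))) ((λ.0) ((λ.λ.λ.1) (λ.λ.λ.λ.1)))
  [1] (λ.(λ.0) ((λ.λ.λ.1) (λ.λ.λ.λ.1)) (λ.λ.λ.1) (λ.λ.λ.λ.1) ((λ.0) ((λ.λ.λ.1) (λ.λ.λ.λ.1)))) ((λ.0) ((λ.λ.λ.1) (λ.λ.λ.λ.1)) ((λ.0) ((λ.λ.λ.1) (λ.λ.λ.λ.1)) (λ.(λ.0) ((λ.λ.λ.1) (λ.λ.λ.λ.1)))))
  [2] (λ.0) ((λ.λ.λ.1) (λ.λ.λ.λ.1)) (λ.λ.λ.1) (λ.λ.λ.λ.1) ((λ.0) ((λ.λ.λ.1) (λ.λ.λ.λ.1)))
  [3] (λ.λ.λ.1) (λ.λ.λ.λ.1) (λ.λ.λ.1) (λ.λ.λ.λ.1) ((λ.0) ((λ.λ.λ.1) (λ.λ.λ.λ.1)))
  [4] (λ.λ.1) (λ.λ.λ.1) (λ.λ.λ.λ.1) ((λ.0) ((λ.λ.λ.1) (λ.λ.λ.λ.1)))
  [5] (λ.λ.λ.λ.1) (λ.λ.λ.λ.1) ((λ.0) ((λ.λ.λ.1) (λ.λ.λ.λ.1)))
  [6] (λ.λ.λ.1) ((λ.0) ((λ.λ.λ.1) (λ.λ.λ.λ.1)))
  [7] λ.λ.1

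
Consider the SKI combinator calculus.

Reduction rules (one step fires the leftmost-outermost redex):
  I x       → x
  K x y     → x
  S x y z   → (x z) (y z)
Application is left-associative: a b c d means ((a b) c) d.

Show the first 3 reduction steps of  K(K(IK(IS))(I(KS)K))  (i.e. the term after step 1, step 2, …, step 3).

  start: K(K(IK(IS))(I(KS)K))
  [1] K(IK(IS))
  [2] K(K(IS))
  [3] K(KS)

Answer: after 3 steps: K(KS)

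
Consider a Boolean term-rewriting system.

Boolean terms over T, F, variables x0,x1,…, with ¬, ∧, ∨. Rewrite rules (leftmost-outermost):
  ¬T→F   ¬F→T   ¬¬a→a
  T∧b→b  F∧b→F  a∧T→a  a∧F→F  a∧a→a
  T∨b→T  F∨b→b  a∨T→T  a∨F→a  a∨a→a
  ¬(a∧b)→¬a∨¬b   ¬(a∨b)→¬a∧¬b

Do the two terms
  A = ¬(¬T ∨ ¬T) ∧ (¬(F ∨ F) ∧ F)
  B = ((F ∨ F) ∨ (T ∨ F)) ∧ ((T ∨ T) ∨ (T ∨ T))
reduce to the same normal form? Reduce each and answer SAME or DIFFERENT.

Answer: DIFFERENT — A ⇓ F, B ⇓ T

Working:
Term A:
  start: ¬(¬T ∨ ¬T) ∧ (¬(F ∨ F) ∧ F)
  step 1: (¬¬T ∧ ¬¬T) ∧ (¬(F ∨ F) ∧ F)
  step 2: ¬¬T ∧ (¬(F ∨ F) ∧ F)
  step 3: T ∧ (¬(F ∨ F) ∧ F)
  step 4: ¬(F ∨ F) ∧ F
  step 5: F

Term B:
  start: ((F ∨ F) ∨ (T ∨ F)) ∧ ((T ∨ T) ∨ (T ∨ T))
  step 1: (F ∨ (T ∨ F)) ∧ ((T ∨ T) ∨ (T ∨ T))
  step 2: (T ∨ F) ∧ ((T ∨ T) ∨ (T ∨ T))
  step 3: T ∧ ((T ∨ T) ∨ (T ∨ T))
  step 4: (T ∨ T) ∨ (T ∨ T)
  step 5: T ∨ T
  step 6: T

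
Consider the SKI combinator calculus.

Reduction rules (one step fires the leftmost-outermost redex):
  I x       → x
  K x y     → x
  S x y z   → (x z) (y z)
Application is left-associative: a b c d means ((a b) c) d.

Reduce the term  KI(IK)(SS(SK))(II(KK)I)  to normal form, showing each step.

  start: KI(IK)(SS(SK))(II(KK)I)
  [1] I(SS(SK))(II(KK)I)
  [2] SS(SK)(II(KK)I)
  [3] S(II(KK)I)(SK(II(KK)I))
  [4] S(I(KK)I)(SK(II(KK)I))
  [5] S(KKI)(SK(II(KK)I))
  [6] SK(SK(II(KK)I))
  [7] SK(SK(I(KK)I))
  [8] SK(SK(KKI))
  [9] SK(SKK)

Answer: normal form = SK(SKK)  (in 9 steps)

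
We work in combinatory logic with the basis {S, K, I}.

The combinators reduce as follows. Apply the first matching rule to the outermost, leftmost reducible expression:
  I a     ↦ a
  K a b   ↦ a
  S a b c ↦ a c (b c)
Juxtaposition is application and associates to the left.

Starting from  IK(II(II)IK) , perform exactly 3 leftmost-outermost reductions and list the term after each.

Answer: after 3 steps: K(IIIK)

Working:
  start: IK(II(II)IK)
  [1] K(II(II)IK)
  [2] K(I(II)IK)
  [3] K(IIIK)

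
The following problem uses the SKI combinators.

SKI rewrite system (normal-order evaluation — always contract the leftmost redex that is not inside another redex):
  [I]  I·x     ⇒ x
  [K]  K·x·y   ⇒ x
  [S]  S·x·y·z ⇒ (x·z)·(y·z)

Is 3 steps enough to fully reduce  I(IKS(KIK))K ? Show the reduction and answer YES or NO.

Answer: YES — reaches normal form SK in 3 ≤ 3 steps

Derivation:
  start: I(IKS(KIK))K
  [1] IKS(KIK)K
  [2] KS(KIK)K
  [3] SK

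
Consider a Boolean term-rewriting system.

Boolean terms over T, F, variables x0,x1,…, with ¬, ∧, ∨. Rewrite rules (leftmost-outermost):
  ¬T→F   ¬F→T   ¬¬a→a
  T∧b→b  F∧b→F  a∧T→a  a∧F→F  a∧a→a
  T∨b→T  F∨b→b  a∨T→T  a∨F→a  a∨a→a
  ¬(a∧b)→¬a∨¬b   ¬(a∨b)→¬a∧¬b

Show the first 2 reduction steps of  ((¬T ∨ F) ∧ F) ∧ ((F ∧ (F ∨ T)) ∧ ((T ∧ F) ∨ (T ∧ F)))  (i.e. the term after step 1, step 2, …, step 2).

Answer: after 2 steps: F

Reduction:
  start: ((¬T ∨ F) ∧ F) ∧ ((F ∧ (F ∨ T)) ∧ ((T ∧ F) ∨ (T ∧ F)))
  →1  F ∧ ((F ∧ (F ∨ T)) ∧ ((T ∧ F) ∨ (T ∧ F)))
  →2  F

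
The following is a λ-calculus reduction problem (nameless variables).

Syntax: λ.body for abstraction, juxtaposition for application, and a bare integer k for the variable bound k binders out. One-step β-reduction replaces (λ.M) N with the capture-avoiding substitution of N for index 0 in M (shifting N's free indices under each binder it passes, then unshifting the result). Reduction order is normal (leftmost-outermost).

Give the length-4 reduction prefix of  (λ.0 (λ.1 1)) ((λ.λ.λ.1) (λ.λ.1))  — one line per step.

Answer: after 4 steps: λ.λ.(λ.λ.1) ((λ.λ.λ.1) (λ.λ.1))

Derivation:
  start: (λ.0 (λ.1 1)) ((λ.λ.λ.1) (λ.λ.1))
  →1  (λ.λ.λ.1) (λ.λ.1) (λ.(λ.λ.λ.1) (λ.λ.1) ((λ.λ.λ.1) (λ.λ.1)))
  →2  (λ.λ.1) (λ.(λ.λ.λ.1) (λ.λ.1) ((λ.λ.λ.1) (λ.λ.1)))
  →3  λ.λ.(λ.λ.λ.1) (λ.λ.1) ((λ.λ.λ.1) (λ.λ.1))
  →4  λ.λ.(λ.λ.1) ((λ.λ.λ.1) (λ.λ.1))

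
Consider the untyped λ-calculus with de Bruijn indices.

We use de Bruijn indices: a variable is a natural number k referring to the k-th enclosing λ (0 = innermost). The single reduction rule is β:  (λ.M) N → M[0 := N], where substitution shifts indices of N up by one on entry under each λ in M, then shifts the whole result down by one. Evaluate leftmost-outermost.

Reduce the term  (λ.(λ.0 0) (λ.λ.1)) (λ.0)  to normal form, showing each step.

  start: (λ.(λ.0 0) (λ.λ.1)) (λ.0)
  →1  (λ.0 0) (λ.λ.1)
  →2  (λ.λ.1) (λ.λ.1)
  →3  λ.λ.λ.1

Answer: normal form = λ.λ.λ.1  (in 3 steps)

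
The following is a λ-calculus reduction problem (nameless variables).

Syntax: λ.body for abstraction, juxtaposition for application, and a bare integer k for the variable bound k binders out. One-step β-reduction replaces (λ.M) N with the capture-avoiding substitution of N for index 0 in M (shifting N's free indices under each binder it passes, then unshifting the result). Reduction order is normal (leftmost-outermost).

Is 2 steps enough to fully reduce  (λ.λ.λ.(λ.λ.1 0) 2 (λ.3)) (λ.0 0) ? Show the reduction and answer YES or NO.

Answer: NO — after 2 steps the term is λ.λ.(λ.(λ.0 0) 0) (λ.λ.0 0), not yet normal

Working:
  start: (λ.λ.λ.(λ.λ.1 0) 2 (λ.3)) (λ.0 0)
  [1] λ.λ.(λ.λ.1 0) (λ.0 0) (λ.λ.0 0)
  [2] λ.λ.(λ.(λ.0 0) 0) (λ.λ.0 0)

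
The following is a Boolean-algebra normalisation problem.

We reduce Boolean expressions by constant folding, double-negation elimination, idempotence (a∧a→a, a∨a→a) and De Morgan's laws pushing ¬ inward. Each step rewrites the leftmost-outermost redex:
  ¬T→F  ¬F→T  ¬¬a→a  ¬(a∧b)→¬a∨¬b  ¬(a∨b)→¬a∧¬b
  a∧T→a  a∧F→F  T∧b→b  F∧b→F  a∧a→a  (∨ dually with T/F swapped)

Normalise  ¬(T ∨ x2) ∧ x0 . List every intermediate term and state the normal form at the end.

  start: ¬(T ∨ x2) ∧ x0
  [1] (¬T ∧ ¬x2) ∧ x0
  [2] (F ∧ ¬x2) ∧ x0
  [3] F ∧ x0
  [4] F

Answer: normal form = F  (in 4 steps)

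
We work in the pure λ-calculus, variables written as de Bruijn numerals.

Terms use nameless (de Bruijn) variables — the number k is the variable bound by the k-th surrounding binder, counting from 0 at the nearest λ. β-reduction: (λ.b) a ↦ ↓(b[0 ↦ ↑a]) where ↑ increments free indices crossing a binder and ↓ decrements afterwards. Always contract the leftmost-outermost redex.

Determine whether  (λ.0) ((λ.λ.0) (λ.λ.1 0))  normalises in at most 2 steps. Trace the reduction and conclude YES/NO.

  start: (λ.0) ((λ.λ.0) (λ.λ.1 0))
  [1] (λ.λ.0) (λ.λ.1 0)
  [2] λ.0

Answer: YES — reaches normal form λ.0 in 2 ≤ 2 steps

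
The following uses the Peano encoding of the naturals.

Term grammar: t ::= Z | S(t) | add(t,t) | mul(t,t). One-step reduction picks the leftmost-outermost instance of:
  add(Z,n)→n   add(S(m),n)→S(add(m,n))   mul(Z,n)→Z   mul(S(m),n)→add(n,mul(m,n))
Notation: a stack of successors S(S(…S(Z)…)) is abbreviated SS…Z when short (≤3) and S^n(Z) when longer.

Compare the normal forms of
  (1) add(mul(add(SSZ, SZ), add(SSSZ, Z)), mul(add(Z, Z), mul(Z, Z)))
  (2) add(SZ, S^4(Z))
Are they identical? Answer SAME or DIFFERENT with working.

Answer: DIFFERENT — A ⇓ S^9(Z), B ⇓ S^5(Z)

Derivation:
Term A:
  start: add(mul(add(SSZ, SZ), add(SSSZ, Z)), mul(add(Z, Z), mul(Z, Z)))
  [1] add(mul(S(add(SZ, SZ)), add(SSSZ, Z)), mul(add(Z, Z), mul(Z, Z)))
  [2] add(add(add(SSSZ, Z), mul(add(SZ, SZ), add(SSSZ, Z))), mul(add(Z, Z), mul(Z, Z)))
  [3] add(add(S(add(SSZ, Z)), mul(add(SZ, SZ), add(SSSZ, Z))), mul(add(Z, Z), mul(Z, Z)))
  [4] add(S(add(add(SSZ, Z), mul(add(SZ, SZ), add(SSSZ, Z)))), mul(add(Z, Z), mul(Z, Z)))
  [5] S(add(add(add(SSZ, Z), mul(add(SZ, SZ), add(SSSZ, Z))), mul(add(Z, Z), mul(Z, Z))))
  [6] S(add(add(S(add(SZ, Z)), mul(add(SZ, SZ), add(SSSZ, Z))), mul(add(Z, Z), mul(Z, Z))))
  [7] S(add(S(add(add(SZ, Z), mul(add(SZ, SZ), add(SSSZ, Z)))), mul(add(Z, Z), mul(Z, Z))))
  [8] S(S(add(add(add(SZ, Z), mul(add(SZ, SZ), add(SSSZ, Z))), mul(add(Z, Z), mul(Z, Z)))))
  [9] S(S(add(add(S(add(Z, Z)), mul(add(SZ, SZ), add(SSSZ, Z))), mul(add(Z, Z), mul(Z, Z)))))
  [10] S(S(add(S(add(add(Z, Z), mul(add(SZ, SZ), add(SSSZ, Z)))), mul(add(Z, Z), mul(Z, Z)))))
  [11] S(S(S(add(add(add(Z, Z), mul(add(SZ, SZ), add(SSSZ, Z))), mul(add(Z, Z), mul(Z, Z))))))
  [12] S(S(S(add(add(Z, mul(add(SZ, SZ), add(SSSZ, Z))), mul(add(Z, Z), mul(Z, Z))))))
  [13] S(S(S(add(mul(add(SZ, SZ), add(SSSZ, Z)), mul(add(Z, Z), mul(Z, Z))))))
  [14] S(S(S(add(mul(S(add(Z, SZ)), add(SSSZ, Z)), mul(add(Z, Z), mul(Z, Z))))))
  [15] S(S(S(add(add(add(SSSZ, Z), mul(add(Z, SZ), add(SSSZ, Z))), mul(add(Z, Z), mul(Z, Z))))))
  [16] S(S(S(add(add(S(add(SSZ, Z)), mul(add(Z, SZ), add(SSSZ, Z))), mul(add(Z, Z), mul(Z, Z))))))
  [17] S(S(S(add(S(add(add(SSZ, Z), mul(add(Z, SZ), add(SSSZ, Z)))), mul(add(Z, Z), mul(Z, Z))))))
  [18] S(S(S(S(add(add(add(SSZ, Z), mul(add(Z, SZ), add(SSSZ, Z))), mul(add(Z, Z), mul(Z, Z)))))))
  [19] S(S(S(S(add(add(S(add(SZ, Z)), mul(add(Z, SZ), add(SSSZ, Z))), mul(add(Z, Z), mul(Z, Z)))))))
  [20] S(S(S(S(add(S(add(add(SZ, Z), mul(add(Z, SZ), add(SSSZ, Z)))), mul(add(Z, Z), mul(Z, Z)))))))
  [21] S(S(S(S(S(add(add(add(SZ, Z), mul(add(Z, SZ), add(SSSZ, Z))), mul(add(Z, Z), mul(Z, Z))))))))
  [22] S(S(S(S(S(add(add(S(add(Z, Z)), mul(add(Z, SZ), add(SSSZ, Z))), mul(add(Z, Z), mul(Z, Z))))))))
  [23] S(S(S(S(S(add(S(add(add(Z, Z), mul(add(Z, SZ), add(SSSZ, Z)))), mul(add(Z, Z), mul(Z, Z))))))))
  [24] S(S(S(S(S(S(add(add(add(Z, Z), mul(add(Z, SZ), add(SSSZ, Z))), mul(add(Z, Z), mul(Z, Z)))))))))
  [25] S(S(S(S(S(S(add(add(Z, mul(add(Z, SZ), add(SSSZ, Z))), mul(add(Z, Z), mul(Z, Z)))))))))
  [26] S(S(S(S(S(S(add(mul(add(Z, SZ), add(SSSZ, Z)), mul(add(Z, Z), mul(Z, Z)))))))))
  [27] S(S(S(S(S(S(add(mul(SZ, add(SSSZ, Z)), mul(add(Z, Z), mul(Z, Z)))))))))
  [28] S(S(S(S(S(S(add(add(add(SSSZ, Z), mul(Z, add(SSSZ, Z))), mul(add(Z, Z), mul(Z, Z)))))))))
  [29] S(S(S(S(S(S(add(add(S(add(SSZ, Z)), mul(Z, add(SSSZ, Z))), mul(add(Z, Z), mul(Z, Z)))))))))
  [30] S(S(S(S(S(S(add(S(add(add(SSZ, Z), mul(Z, add(SSSZ, Z)))), mul(add(Z, Z), mul(Z, Z)))))))))
  [31] S(S(S(S(S(S(S(add(add(add(SSZ, Z), mul(Z, add(SSSZ, Z))), mul(add(Z, Z), mul(Z, Z))))))))))
  [32] S(S(S(S(S(S(S(add(add(S(add(SZ, Z)), mul(Z, add(SSSZ, Z))), mul(add(Z, Z), mul(Z, Z))))))))))
  [33] S(S(S(S(S(S(S(add(S(add(add(SZ, Z), mul(Z, add(SSSZ, Z)))), mul(add(Z, Z), mul(Z, Z))))))))))
  [34] S(S(S(S(S(S(S(S(add(add(add(SZ, Z), mul(Z, add(SSSZ, Z))), mul(add(Z, Z), mul(Z, Z)))))))))))
  [35] S(S(S(S(S(S(S(S(add(add(S(add(Z, Z)), mul(Z, add(SSSZ, Z))), mul(add(Z, Z), mul(Z, Z)))))))))))
  [36] S(S(S(S(S(S(S(S(add(S(add(add(Z, Z), mul(Z, add(SSSZ, Z)))), mul(add(Z, Z), mul(Z, Z)))))))))))
  [37] S(S(S(S(S(S(S(S(S(add(add(add(Z, Z), mul(Z, add(SSSZ, Z))), mul(add(Z, Z), mul(Z, Z))))))))))))
  [38] S(S(S(S(S(S(S(S(S(add(add(Z, mul(Z, add(SSSZ, Z))), mul(add(Z, Z), mul(Z, Z))))))))))))
  [39] S(S(S(S(S(S(S(S(S(add(mul(Z, add(SSSZ, Z)), mul(add(Z, Z), mul(Z, Z))))))))))))
  [40] S(S(S(S(S(S(S(S(S(add(Z, mul(add(Z, Z), mul(Z, Z))))))))))))
  [41] S(S(S(S(S(S(S(S(S(mul(add(Z, Z), mul(Z, Z)))))))))))
  [42] S(S(S(S(S(S(S(S(S(mul(Z, mul(Z, Z)))))))))))
  [43] S^9(Z)

Term B:
  start: add(SZ, S^4(Z))
  [1] S(add(Z, S^4(Z)))
  [2] S^5(Z)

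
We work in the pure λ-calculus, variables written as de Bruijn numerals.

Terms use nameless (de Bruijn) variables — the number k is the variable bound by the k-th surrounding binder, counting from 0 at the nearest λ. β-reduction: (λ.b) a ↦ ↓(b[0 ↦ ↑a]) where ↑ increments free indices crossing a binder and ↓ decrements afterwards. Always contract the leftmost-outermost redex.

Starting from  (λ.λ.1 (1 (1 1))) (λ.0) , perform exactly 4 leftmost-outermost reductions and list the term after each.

  start: (λ.λ.1 (1 (1 1))) (λ.0)
  [1] λ.(λ.0) ((λ.0) ((λ.0) (λ.0)))
  [2] λ.(λ.0) ((λ.0) (λ.0))
  [3] λ.(λ.0) (λ.0)
  [4] λ.λ.0

Answer: after 4 steps: λ.λ.0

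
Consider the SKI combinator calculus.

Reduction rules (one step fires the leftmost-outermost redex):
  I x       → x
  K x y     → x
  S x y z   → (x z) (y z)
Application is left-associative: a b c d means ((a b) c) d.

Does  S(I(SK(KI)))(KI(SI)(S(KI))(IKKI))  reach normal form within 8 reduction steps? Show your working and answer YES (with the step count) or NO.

Answer: YES — reaches normal form S(SK(KI))(S(KI)K) in 5 ≤ 8 steps

Reduction:
  start: S(I(SK(KI)))(KI(SI)(S(KI))(IKKI))
  [1] S(SK(KI))(KI(SI)(S(KI))(IKKI))
  [2] S(SK(KI))(I(S(KI))(IKKI))
  [3] S(SK(KI))(S(KI)(IKKI))
  [4] S(SK(KI))(S(KI)(KKI))
  [5] S(SK(KI))(S(KI)K)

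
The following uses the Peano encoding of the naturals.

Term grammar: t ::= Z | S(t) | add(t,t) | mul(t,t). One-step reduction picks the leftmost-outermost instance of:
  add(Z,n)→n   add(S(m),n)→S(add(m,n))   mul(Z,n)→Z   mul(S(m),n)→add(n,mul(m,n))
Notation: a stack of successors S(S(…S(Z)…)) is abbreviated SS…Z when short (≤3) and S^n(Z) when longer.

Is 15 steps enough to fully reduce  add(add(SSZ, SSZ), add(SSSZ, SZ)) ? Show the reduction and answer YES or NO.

Answer: YES — reaches normal form S^8(Z) in 12 ≤ 15 steps

Derivation:
  start: add(add(SSZ, SSZ), add(SSSZ, SZ))
  step 1: add(S(add(SZ, SSZ)), add(SSSZ, SZ))
  step 2: S(add(add(SZ, SSZ), add(SSSZ, SZ)))
  step 3: S(add(S(add(Z, SSZ)), add(SSSZ, SZ)))
  step 4: S(S(add(add(Z, SSZ), add(SSSZ, SZ))))
  step 5: S(S(add(SSZ, add(SSSZ, SZ))))
  step 6: S(S(S(add(SZ, add(SSSZ, SZ)))))
  step 7: S(S(S(S(add(Z, add(SSSZ, SZ))))))
  step 8: S(S(S(S(add(SSSZ, SZ)))))
  step 9: S(S(S(S(S(add(SSZ, SZ))))))
  step 10: S(S(S(S(S(S(add(SZ, SZ)))))))
  step 11: S(S(S(S(S(S(S(add(Z, SZ))))))))
  step 12: S^8(Z)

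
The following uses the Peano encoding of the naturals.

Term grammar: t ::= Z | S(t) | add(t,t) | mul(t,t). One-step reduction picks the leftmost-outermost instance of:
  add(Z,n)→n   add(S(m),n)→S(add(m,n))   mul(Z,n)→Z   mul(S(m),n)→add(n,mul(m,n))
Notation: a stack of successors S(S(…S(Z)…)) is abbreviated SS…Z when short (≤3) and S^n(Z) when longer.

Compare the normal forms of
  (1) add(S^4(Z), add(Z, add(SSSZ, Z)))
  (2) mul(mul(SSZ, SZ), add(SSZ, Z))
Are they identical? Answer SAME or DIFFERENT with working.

Answer: DIFFERENT — A ⇓ S^7(Z), B ⇓ S^4(Z)

Derivation:
Term A:
  start: add(S^4(Z), add(Z, add(SSSZ, Z)))
  step 1: S(add(SSSZ, add(Z, add(SSSZ, Z))))
  step 2: S(S(add(SSZ, add(Z, add(SSSZ, Z)))))
  step 3: S(S(S(add(SZ, add(Z, add(SSSZ, Z))))))
  step 4: S(S(S(S(add(Z, add(Z, add(SSSZ, Z)))))))
  step 5: S(S(S(S(add(Z, add(SSSZ, Z))))))
  step 6: S(S(S(S(add(SSSZ, Z)))))
  step 7: S(S(S(S(S(add(SSZ, Z))))))
  step 8: S(S(S(S(S(S(add(SZ, Z)))))))
  step 9: S(S(S(S(S(S(S(add(Z, Z))))))))
  step 10: S^7(Z)

Term B:
  start: mul(mul(SSZ, SZ), add(SSZ, Z))
  step 1: mul(add(SZ, mul(SZ, SZ)), add(SSZ, Z))
  step 2: mul(S(add(Z, mul(SZ, SZ))), add(SSZ, Z))
  step 3: add(add(SSZ, Z), mul(add(Z, mul(SZ, SZ)), add(SSZ, Z)))
  step 4: add(S(add(SZ, Z)), mul(add(Z, mul(SZ, SZ)), add(SSZ, Z)))
  step 5: S(add(add(SZ, Z), mul(add(Z, mul(SZ, SZ)), add(SSZ, Z))))
  step 6: S(add(S(add(Z, Z)), mul(add(Z, mul(SZ, SZ)), add(SSZ, Z))))
  step 7: S(S(add(add(Z, Z), mul(add(Z, mul(SZ, SZ)), add(SSZ, Z)))))
  step 8: S(S(add(Z, mul(add(Z, mul(SZ, SZ)), add(SSZ, Z)))))
  step 9: S(S(mul(add(Z, mul(SZ, SZ)), add(SSZ, Z))))
  step 10: S(S(mul(mul(SZ, SZ), add(SSZ, Z))))
  step 11: S(S(mul(add(SZ, mul(Z, SZ)), add(SSZ, Z))))
  step 12: S(S(mul(S(add(Z, mul(Z, SZ))), add(SSZ, Z))))
  step 13: S(S(add(add(SSZ, Z), mul(add(Z, mul(Z, SZ)), add(SSZ, Z)))))
  step 14: S(S(add(S(add(SZ, Z)), mul(add(Z, mul(Z, SZ)), add(SSZ, Z)))))
  step 15: S(S(S(add(add(SZ, Z), mul(add(Z, mul(Z, SZ)), add(SSZ, Z))))))
  step 16: S(S(S(add(S(add(Z, Z)), mul(add(Z, mul(Z, SZ)), add(SSZ, Z))))))
  step 17: S(S(S(S(add(add(Z, Z), mul(add(Z, mul(Z, SZ)), add(SSZ, Z)))))))
  step 18: S(S(S(S(add(Z, mul(add(Z, mul(Z, SZ)), add(SSZ, Z)))))))
  step 19: S(S(S(S(mul(add(Z, mul(Z, SZ)), add(SSZ, Z))))))
  step 20: S(S(S(S(mul(mul(Z, SZ), add(SSZ, Z))))))
  step 21: S(S(S(S(mul(Z, add(SSZ, Z))))))
  step 22: S^4(Z)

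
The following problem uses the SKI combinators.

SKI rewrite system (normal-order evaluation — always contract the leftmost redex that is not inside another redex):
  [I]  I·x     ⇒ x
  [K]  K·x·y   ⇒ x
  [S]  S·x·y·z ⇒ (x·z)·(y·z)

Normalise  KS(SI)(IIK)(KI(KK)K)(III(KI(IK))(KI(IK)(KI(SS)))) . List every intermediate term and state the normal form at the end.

Answer: normal form = I  (in 13 steps)

Reduction:
  start: KS(SI)(IIK)(KI(KK)K)(III(KI(IK))(KI(IK)(KI(SS))))
  →1  S(IIK)(KI(KK)K)(III(KI(IK))(KI(IK)(KI(SS))))
  →2  IIK(III(KI(IK))(KI(IK)(KI(SS))))(KI(KK)K(III(KI(IK))(KI(IK)(KI(SS)))))
  →3  IK(III(KI(IK))(KI(IK)(KI(SS))))(KI(KK)K(III(KI(IK))(KI(IK)(KI(SS)))))
  →4  K(III(KI(IK))(KI(IK)(KI(SS))))(KI(KK)K(III(KI(IK))(KI(IK)(KI(SS)))))
  →5  III(KI(IK))(KI(IK)(KI(SS)))
  →6  II(KI(IK))(KI(IK)(KI(SS)))
  →7  I(KI(IK))(KI(IK)(KI(SS)))
  →8  KI(IK)(KI(IK)(KI(SS)))
  →9  I(KI(IK)(KI(SS)))
  →10  KI(IK)(KI(SS))
  →11  I(KI(SS))
  →12  KI(SS)
  →13  I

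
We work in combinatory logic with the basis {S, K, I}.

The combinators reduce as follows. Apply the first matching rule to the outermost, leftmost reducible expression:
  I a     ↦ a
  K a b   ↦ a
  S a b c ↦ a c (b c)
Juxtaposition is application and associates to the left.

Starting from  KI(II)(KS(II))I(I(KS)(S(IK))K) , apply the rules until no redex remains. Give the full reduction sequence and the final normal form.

  start: KI(II)(KS(II))I(I(KS)(S(IK))K)
  step 1: I(KS(II))I(I(KS)(S(IK))K)
  step 2: KS(II)I(I(KS)(S(IK))K)
  step 3: SI(I(KS)(S(IK))K)
  step 4: SI(KS(S(IK))K)
  step 5: SI(SK)

Answer: normal form = SI(SK)  (in 5 steps)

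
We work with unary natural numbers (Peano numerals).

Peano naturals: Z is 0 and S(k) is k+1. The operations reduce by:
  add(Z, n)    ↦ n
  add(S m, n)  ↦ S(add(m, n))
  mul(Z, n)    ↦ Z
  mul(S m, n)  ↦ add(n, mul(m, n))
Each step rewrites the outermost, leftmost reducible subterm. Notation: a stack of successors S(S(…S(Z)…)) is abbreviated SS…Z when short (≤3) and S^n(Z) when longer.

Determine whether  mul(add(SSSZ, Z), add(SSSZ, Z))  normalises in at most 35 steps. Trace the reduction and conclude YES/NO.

Answer: YES — reaches normal form S^9(Z) in 32 ≤ 35 steps

Derivation:
  start: mul(add(SSSZ, Z), add(SSSZ, Z))
  [1] mul(S(add(SSZ, Z)), add(SSSZ, Z))
  [2] add(add(SSSZ, Z), mul(add(SSZ, Z), add(SSSZ, Z)))
  [3] add(S(add(SSZ, Z)), mul(add(SSZ, Z), add(SSSZ, Z)))
  [4] S(add(add(SSZ, Z), mul(add(SSZ, Z), add(SSSZ, Z))))
  [5] S(add(S(add(SZ, Z)), mul(add(SSZ, Z), add(SSSZ, Z))))
  [6] S(S(add(add(SZ, Z), mul(add(SSZ, Z), add(SSSZ, Z)))))
  [7] S(S(add(S(add(Z, Z)), mul(add(SSZ, Z), add(SSSZ, Z)))))
  [8] S(S(S(add(add(Z, Z), mul(add(SSZ, Z), add(SSSZ, Z))))))
  [9] S(S(S(add(Z, mul(add(SSZ, Z), add(SSSZ, Z))))))
  [10] S(S(S(mul(add(SSZ, Z), add(SSSZ, Z)))))
  [11] S(S(S(mul(S(add(SZ, Z)), add(SSSZ, Z)))))
  [12] S(S(S(add(add(SSSZ, Z), mul(add(SZ, Z), add(SSSZ, Z))))))
  [13] S(S(S(add(S(add(SSZ, Z)), mul(add(SZ, Z), add(SSSZ, Z))))))
  [14] S(S(S(S(add(add(SSZ, Z), mul(add(SZ, Z), add(SSSZ, Z)))))))
  [15] S(S(S(S(add(S(add(SZ, Z)), mul(add(SZ, Z), add(SSSZ, Z)))))))
  [16] S(S(S(S(S(add(add(SZ, Z), mul(add(SZ, Z), add(SSSZ, Z))))))))
  [17] S(S(S(S(S(add(S(add(Z, Z)), mul(add(SZ, Z), add(SSSZ, Z))))))))
  [18] S(S(S(S(S(S(add(add(Z, Z), mul(add(SZ, Z), add(SSSZ, Z)))))))))
  [19] S(S(S(S(S(S(add(Z, mul(add(SZ, Z), add(SSSZ, Z)))))))))
  [20] S(S(S(S(S(S(mul(add(SZ, Z), add(SSSZ, Z))))))))
  [21] S(S(S(S(S(S(mul(S(add(Z, Z)), add(SSSZ, Z))))))))
  [22] S(S(S(S(S(S(add(add(SSSZ, Z), mul(add(Z, Z), add(SSSZ, Z)))))))))
  [23] S(S(S(S(S(S(add(S(add(SSZ, Z)), mul(add(Z, Z), add(SSSZ, Z)))))))))
  [24] S(S(S(S(S(S(S(add(add(SSZ, Z), mul(add(Z, Z), add(SSSZ, Z))))))))))
  [25] S(S(S(S(S(S(S(add(S(add(SZ, Z)), mul(add(Z, Z), add(SSSZ, Z))))))))))
  [26] S(S(S(S(S(S(S(S(add(add(SZ, Z), mul(add(Z, Z), add(SSSZ, Z)))))))))))
  [27] S(S(S(S(S(S(S(S(add(S(add(Z, Z)), mul(add(Z, Z), add(SSSZ, Z)))))))))))
  [28] S(S(S(S(S(S(S(S(S(add(add(Z, Z), mul(add(Z, Z), add(SSSZ, Z))))))))))))
  [29] S(S(S(S(S(S(S(S(S(add(Z, mul(add(Z, Z), add(SSSZ, Z))))))))))))
  [30] S(S(S(S(S(S(S(S(S(mul(add(Z, Z), add(SSSZ, Z)))))))))))
  [31] S(S(S(S(S(S(S(S(S(mul(Z, add(SSSZ, Z)))))))))))
  [32] S^9(Z)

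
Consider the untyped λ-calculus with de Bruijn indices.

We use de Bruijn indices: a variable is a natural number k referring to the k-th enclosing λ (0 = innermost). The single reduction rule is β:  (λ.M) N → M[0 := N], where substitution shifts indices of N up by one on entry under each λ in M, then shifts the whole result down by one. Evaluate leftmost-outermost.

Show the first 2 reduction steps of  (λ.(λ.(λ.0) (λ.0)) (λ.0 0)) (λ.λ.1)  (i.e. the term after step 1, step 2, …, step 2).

  start: (λ.(λ.(λ.0) (λ.0)) (λ.0 0)) (λ.λ.1)
  [1] (λ.(λ.0) (λ.0)) (λ.0 0)
  [2] (λ.0) (λ.0)

Answer: after 2 steps: (λ.0) (λ.0)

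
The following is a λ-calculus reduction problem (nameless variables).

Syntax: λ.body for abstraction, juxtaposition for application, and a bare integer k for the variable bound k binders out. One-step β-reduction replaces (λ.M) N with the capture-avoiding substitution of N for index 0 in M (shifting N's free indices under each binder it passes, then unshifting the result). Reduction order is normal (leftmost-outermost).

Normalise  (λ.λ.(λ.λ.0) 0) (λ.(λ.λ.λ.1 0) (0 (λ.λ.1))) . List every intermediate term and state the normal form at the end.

  start: (λ.λ.(λ.λ.0) 0) (λ.(λ.λ.λ.1 0) (0 (λ.λ.1)))
  step 1: λ.(λ.λ.0) 0
  step 2: λ.λ.0

Answer: normal form = λ.λ.0  (in 2 steps)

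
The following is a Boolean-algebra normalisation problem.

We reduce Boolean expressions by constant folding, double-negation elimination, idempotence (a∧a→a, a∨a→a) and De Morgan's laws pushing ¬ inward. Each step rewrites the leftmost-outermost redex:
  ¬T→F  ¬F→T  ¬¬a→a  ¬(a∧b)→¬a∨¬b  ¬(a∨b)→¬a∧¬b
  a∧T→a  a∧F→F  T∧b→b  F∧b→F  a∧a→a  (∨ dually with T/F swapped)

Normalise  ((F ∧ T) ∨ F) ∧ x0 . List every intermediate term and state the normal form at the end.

  start: ((F ∧ T) ∨ F) ∧ x0
  [1] (F ∧ T) ∧ x0
  [2] F ∧ x0
  [3] F

Answer: normal form = F  (in 3 steps)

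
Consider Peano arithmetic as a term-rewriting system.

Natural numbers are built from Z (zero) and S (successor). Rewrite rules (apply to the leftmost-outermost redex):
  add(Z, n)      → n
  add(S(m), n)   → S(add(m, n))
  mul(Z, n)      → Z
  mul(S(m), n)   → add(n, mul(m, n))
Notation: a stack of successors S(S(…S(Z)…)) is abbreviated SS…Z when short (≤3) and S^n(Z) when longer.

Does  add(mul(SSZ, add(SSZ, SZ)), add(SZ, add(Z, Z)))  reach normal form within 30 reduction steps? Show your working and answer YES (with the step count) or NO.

  start: add(mul(SSZ, add(SSZ, SZ)), add(SZ, add(Z, Z)))
  →1  add(add(add(SSZ, SZ), mul(SZ, add(SSZ, SZ))), add(SZ, add(Z, Z)))
  →2  add(add(S(add(SZ, SZ)), mul(SZ, add(SSZ, SZ))), add(SZ, add(Z, Z)))
  →3  add(S(add(add(SZ, SZ), mul(SZ, add(SSZ, SZ)))), add(SZ, add(Z, Z)))
  →4  S(add(add(add(SZ, SZ), mul(SZ, add(SSZ, SZ))), add(SZ, add(Z, Z))))
  →5  S(add(add(S(add(Z, SZ)), mul(SZ, add(SSZ, SZ))), add(SZ, add(Z, Z))))
  →6  S(add(S(add(add(Z, SZ), mul(SZ, add(SSZ, SZ)))), add(SZ, add(Z, Z))))
  →7  S(S(add(add(add(Z, SZ), mul(SZ, add(SSZ, SZ))), add(SZ, add(Z, Z)))))
  →8  S(S(add(add(SZ, mul(SZ, add(SSZ, SZ))), add(SZ, add(Z, Z)))))
  →9  S(S(add(S(add(Z, mul(SZ, add(SSZ, SZ)))), add(SZ, add(Z, Z)))))
  →10  S(S(S(add(add(Z, mul(SZ, add(SSZ, SZ))), add(SZ, add(Z, Z))))))
  →11  S(S(S(add(mul(SZ, add(SSZ, SZ)), add(SZ, add(Z, Z))))))
  →12  S(S(S(add(add(add(SSZ, SZ), mul(Z, add(SSZ, SZ))), add(SZ, add(Z, Z))))))
  →13  S(S(S(add(add(S(add(SZ, SZ)), mul(Z, add(SSZ, SZ))), add(SZ, add(Z, Z))))))
  →14  S(S(S(add(S(add(add(SZ, SZ), mul(Z, add(SSZ, SZ)))), add(SZ, add(Z, Z))))))
  →15  S(S(S(S(add(add(add(SZ, SZ), mul(Z, add(SSZ, SZ))), add(SZ, add(Z, Z)))))))
  →16  S(S(S(S(add(add(S(add(Z, SZ)), mul(Z, add(SSZ, SZ))), add(SZ, add(Z, Z)))))))
  →17  S(S(S(S(add(S(add(add(Z, SZ), mul(Z, add(SSZ, SZ)))), add(SZ, add(Z, Z)))))))
  →18  S(S(S(S(S(add(add(add(Z, SZ), mul(Z, add(SSZ, SZ))), add(SZ, add(Z, Z))))))))
  →19  S(S(S(S(S(add(add(SZ, mul(Z, add(SSZ, SZ))), add(SZ, add(Z, Z))))))))
  →20  S(S(S(S(S(add(S(add(Z, mul(Z, add(SSZ, SZ)))), add(SZ, add(Z, Z))))))))
  →21  S(S(S(S(S(S(add(add(Z, mul(Z, add(SSZ, SZ))), add(SZ, add(Z, Z)))))))))
  →22  S(S(S(S(S(S(add(mul(Z, add(SSZ, SZ)), add(SZ, add(Z, Z)))))))))
  →23  S(S(S(S(S(S(add(Z, add(SZ, add(Z, Z)))))))))
  →24  S(S(S(S(S(S(add(SZ, add(Z, Z))))))))
  →25  S(S(S(S(S(S(S(add(Z, add(Z, Z)))))))))
  →26  S(S(S(S(S(S(S(add(Z, Z))))))))
  →27  S^7(Z)

Answer: YES — reaches normal form S^7(Z) in 27 ≤ 30 steps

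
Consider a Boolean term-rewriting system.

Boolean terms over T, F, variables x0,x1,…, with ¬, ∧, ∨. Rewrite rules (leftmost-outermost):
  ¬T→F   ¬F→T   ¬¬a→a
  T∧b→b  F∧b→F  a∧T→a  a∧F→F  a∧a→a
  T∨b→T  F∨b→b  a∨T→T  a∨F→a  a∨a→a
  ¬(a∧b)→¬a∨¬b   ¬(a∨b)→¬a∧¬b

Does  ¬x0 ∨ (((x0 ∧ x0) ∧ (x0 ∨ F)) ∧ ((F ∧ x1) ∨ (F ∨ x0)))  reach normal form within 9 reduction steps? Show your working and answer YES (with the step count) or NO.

  start: ¬x0 ∨ (((x0 ∧ x0) ∧ (x0 ∨ F)) ∧ ((F ∧ x1) ∨ (F ∨ x0)))
  [1] ¬x0 ∨ ((x0 ∧ (x0 ∨ F)) ∧ ((F ∧ x1) ∨ (F ∨ x0)))
  [2] ¬x0 ∨ ((x0 ∧ x0) ∧ ((F ∧ x1) ∨ (F ∨ x0)))
  [3] ¬x0 ∨ (x0 ∧ ((F ∧ x1) ∨ (F ∨ x0)))
  [4] ¬x0 ∨ (x0 ∧ (F ∨ (F ∨ x0)))
  [5] ¬x0 ∨ (x0 ∧ (F ∨ x0))
  [6] ¬x0 ∨ (x0 ∧ x0)
  [7] ¬x0 ∨ x0

Answer: YES — reaches normal form ¬x0 ∨ x0 in 7 ≤ 9 steps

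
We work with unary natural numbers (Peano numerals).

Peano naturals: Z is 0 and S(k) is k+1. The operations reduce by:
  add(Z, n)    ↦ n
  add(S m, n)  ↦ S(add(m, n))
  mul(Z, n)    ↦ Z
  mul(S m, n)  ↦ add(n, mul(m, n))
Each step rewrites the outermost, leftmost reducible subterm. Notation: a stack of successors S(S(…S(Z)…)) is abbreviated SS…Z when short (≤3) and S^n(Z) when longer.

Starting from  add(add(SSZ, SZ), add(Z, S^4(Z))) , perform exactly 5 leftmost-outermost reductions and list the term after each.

  start: add(add(SSZ, SZ), add(Z, S^4(Z)))
  →1  add(S(add(SZ, SZ)), add(Z, S^4(Z)))
  →2  S(add(add(SZ, SZ), add(Z, S^4(Z))))
  →3  S(add(S(add(Z, SZ)), add(Z, S^4(Z))))
  →4  S(S(add(add(Z, SZ), add(Z, S^4(Z)))))
  →5  S(S(add(SZ, add(Z, S^4(Z)))))

Answer: after 5 steps: S(S(add(SZ, add(Z, S^4(Z)))))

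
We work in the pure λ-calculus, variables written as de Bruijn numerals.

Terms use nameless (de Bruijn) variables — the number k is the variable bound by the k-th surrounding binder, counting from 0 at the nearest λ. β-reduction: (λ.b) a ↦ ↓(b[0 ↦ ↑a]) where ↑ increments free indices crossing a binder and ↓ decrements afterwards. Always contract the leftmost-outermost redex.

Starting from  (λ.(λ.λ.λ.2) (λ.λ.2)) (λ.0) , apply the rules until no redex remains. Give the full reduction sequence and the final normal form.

Answer: normal form = λ.λ.λ.λ.λ.0  (in 2 steps)

Derivation:
  start: (λ.(λ.λ.λ.2) (λ.λ.2)) (λ.0)
  [1] (λ.λ.λ.2) (λ.λ.λ.0)
  [2] λ.λ.λ.λ.λ.0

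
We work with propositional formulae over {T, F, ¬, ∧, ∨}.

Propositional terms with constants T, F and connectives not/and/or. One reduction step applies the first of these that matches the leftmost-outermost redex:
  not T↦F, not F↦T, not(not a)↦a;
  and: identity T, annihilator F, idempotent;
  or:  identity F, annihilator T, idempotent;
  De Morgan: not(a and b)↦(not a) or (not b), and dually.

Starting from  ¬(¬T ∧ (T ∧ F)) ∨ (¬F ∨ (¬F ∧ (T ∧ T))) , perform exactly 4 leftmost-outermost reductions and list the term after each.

Answer: after 4 steps: T

Derivation:
  start: ¬(¬T ∧ (T ∧ F)) ∨ (¬F ∨ (¬F ∧ (T ∧ T)))
  step 1: (¬¬T ∨ ¬(T ∧ F)) ∨ (¬F ∨ (¬F ∧ (T ∧ T)))
  step 2: (T ∨ ¬(T ∧ F)) ∨ (¬F ∨ (¬F ∧ (T ∧ T)))
  step 3: T ∨ (¬F ∨ (¬F ∧ (T ∧ T)))
  step 4: T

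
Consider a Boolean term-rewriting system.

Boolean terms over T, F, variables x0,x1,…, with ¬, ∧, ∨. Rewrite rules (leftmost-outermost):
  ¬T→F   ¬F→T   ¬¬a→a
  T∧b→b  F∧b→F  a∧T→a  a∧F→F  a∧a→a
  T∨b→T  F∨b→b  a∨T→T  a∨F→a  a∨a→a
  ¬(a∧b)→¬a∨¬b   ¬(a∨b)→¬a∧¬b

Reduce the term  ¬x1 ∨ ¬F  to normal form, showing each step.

  start: ¬x1 ∨ ¬F
  step 1: ¬x1 ∨ T
  step 2: T

Answer: normal form = T  (in 2 steps)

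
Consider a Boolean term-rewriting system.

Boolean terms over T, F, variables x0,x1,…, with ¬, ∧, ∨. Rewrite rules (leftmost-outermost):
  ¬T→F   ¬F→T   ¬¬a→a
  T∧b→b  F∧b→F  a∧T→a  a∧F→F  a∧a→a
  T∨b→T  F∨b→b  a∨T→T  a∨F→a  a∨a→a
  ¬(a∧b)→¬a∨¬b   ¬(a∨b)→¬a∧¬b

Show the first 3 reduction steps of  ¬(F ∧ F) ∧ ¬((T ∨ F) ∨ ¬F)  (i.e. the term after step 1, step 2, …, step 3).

  start: ¬(F ∧ F) ∧ ¬((T ∨ F) ∨ ¬F)
  [1] (¬F ∨ ¬F) ∧ ¬((T ∨ F) ∨ ¬F)
  [2] ¬F ∧ ¬((T ∨ F) ∨ ¬F)
  [3] T ∧ ¬((T ∨ F) ∨ ¬F)

Answer: after 3 steps: T ∧ ¬((T ∨ F) ∨ ¬F)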